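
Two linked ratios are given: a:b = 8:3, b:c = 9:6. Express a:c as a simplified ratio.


Given a:b = 8:3 and b:c = 9:6
Make b consistent. Multiply first ratio by 9: a:b = 72:27
Multiply second ratio by 3: b:c = 27:18
Now b = 27 in both, so a:b:c = 72:27:18
Therefore a:c = 72:18
Simplify by GCD: a:c = 4:1

4:1


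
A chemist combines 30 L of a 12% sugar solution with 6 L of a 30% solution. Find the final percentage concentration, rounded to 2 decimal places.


Solute in mixture 1 = 12% of 30 L = 30*12/100 = 18/5 L
Solute in mixture 2 = 30% of 6 L = 6*30/100 = 9/5 L
Total solute = 18/5 + 9/5 = 27/5 L
Total volume = 30 + 6 = 36 L
Final concentration = 27/5/36 * 100 = 15.00%

15.00


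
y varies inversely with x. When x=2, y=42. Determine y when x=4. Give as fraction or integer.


Inverse proportion: y = k/x
Find k: k = 2 * 42 = 84
Compute y at x=4: y = 84/4
y = 21

21


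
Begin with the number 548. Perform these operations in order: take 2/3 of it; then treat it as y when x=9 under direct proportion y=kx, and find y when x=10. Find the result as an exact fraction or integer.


Start with 548.
Step 1: Take 2/3: 548 * 2/3 = 1096/3
Step 2: Direct prop: k = (1096/3)/9; new y = k*10 = 1096/3*10/9 = 10960/27
Final result = 10960/27

10960/27


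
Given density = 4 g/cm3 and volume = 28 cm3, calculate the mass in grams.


Using mass = density * volume
Density = 4 g/cm3
Volume = 28 cm3
Mass = 4 * 28
= 112 g

112


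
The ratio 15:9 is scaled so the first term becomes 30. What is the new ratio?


Original ratio: 15:9
First term target: 30
Scale factor = 30 / 15 = 2
Multiply second term: 9 * 2 = 18
Equivalent ratio = 30:18

30:18


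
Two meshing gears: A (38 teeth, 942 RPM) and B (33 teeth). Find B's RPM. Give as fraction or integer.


Gear ratio: teeth_A * RPM_A = teeth_B * RPM_B
38 * 942 = 33 * RPM_B
35796 = 33 * RPM_B
RPM_B = 35796 / 33
RPM_B = 11932/11

11932/11


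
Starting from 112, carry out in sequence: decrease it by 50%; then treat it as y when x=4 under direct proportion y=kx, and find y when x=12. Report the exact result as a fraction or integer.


Start with 112.
Step 1: Decrease by 50%: 112 * 50/100 = 56
Step 2: Direct prop: k = (56)/4; new y = k*12 = 56*12/4 = 168
Final result = 168

168


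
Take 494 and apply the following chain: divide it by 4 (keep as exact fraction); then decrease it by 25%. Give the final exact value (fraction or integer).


Start with 494.
Step 1: Divide by 4: 494 / 4 = 247/2
Step 2: Decrease by 25%: 247/2 * 75/100 = 741/8
Final result = 741/8

741/8


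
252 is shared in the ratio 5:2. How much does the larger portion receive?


Total parts = 5 + 2 = 7
Value per part = 252 / 7 = 36
First share = 5 * 36 = 180
Second share = 2 * 36 = 72
Larger share = 180

180


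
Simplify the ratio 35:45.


Find GCD(35, 45)
GCD = 5
Divide both by 5: 35/5 = 7, 45/5 = 9
Simplified ratio = 7:9

7:9


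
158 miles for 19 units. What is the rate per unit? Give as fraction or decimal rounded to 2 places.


Total miles = 158
Number of units = 19
Unit rate = 158 / 19
= 8.32 miles per unit

8.32


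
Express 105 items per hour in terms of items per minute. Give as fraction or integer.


Converting from per hour to per minute
Rate = 105 items per hour
Divide by 60: 105/60
= 7/4 items per minute

7/4


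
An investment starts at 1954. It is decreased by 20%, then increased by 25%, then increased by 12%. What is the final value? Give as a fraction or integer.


Start: 1954
Step 1: decrease by 20% => multiply by 80/100
  1954 * 80/100 = 7816/5
Step 2: increase by 25% => multiply by 125/100
  7816/5 * 125/100 = 1954
Step 3: increase by 12% => multiply by 112/100
  1954 * 112/100 = 54712/25
Final value = 54712/25

54712/25


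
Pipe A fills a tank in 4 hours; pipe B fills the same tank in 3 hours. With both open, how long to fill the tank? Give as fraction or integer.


Rate of A = 1/4 job per hour
Rate of B = 1/3 job per hour
Combined rate = 1/4 + 1/3
Find common denominator: (3 + 4)/(4*3) = 7/12
Combined rate = 7/12 job per hour
Time together = 1 / (7/12) = 12/7 hours

12/7


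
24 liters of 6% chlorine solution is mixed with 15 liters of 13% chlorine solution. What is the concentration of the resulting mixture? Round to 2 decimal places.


Solute in mixture 1 = 6% of 24 L = 24*6/100 = 36/25 L
Solute in mixture 2 = 13% of 15 L = 15*13/100 = 39/20 L
Total solute = 36/25 + 39/20 = 339/100 L
Total volume = 24 + 15 = 39 L
Final concentration = 339/100/39 * 100 = 8.69%

8.69


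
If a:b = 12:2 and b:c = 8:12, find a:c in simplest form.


Given a:b = 12:2 and b:c = 8:12
Make b consistent. Multiply first ratio by 8: a:b = 96:16
Multiply second ratio by 2: b:c = 16:24
Now b = 16 in both, so a:b:c = 96:16:24
Therefore a:c = 96:24
Simplify by GCD: a:c = 4:1

4:1


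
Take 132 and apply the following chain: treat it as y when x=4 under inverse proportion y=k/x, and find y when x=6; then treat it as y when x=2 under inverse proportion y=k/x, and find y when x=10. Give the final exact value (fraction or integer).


Start with 132.
Step 1: Inverse prop: k = (132)*4; new y = k/6 = 132*4/6 = 88
Step 2: Inverse prop: k = (88)*2; new y = k/10 = 88*2/10 = 88/5
Final result = 88/5

88/5


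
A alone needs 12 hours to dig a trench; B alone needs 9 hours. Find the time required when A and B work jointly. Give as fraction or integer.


Rate of A = 1/12 job per hour
Rate of B = 1/9 job per hour
Combined rate = 1/12 + 1/9
Find common denominator: (9 + 12)/(12*9) = 21/108
Combined rate = 7/36 job per hour
Time together = 1 / (7/36) = 36/7 hours

36/7


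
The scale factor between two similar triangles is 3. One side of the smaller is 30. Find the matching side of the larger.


Similar triangles have proportional sides
Scale factor = 3
Smaller side = 30
Corresponding larger side = 30 * 3
= 90

90


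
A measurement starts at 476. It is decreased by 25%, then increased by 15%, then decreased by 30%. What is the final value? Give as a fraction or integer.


Start: 476
Step 1: decrease by 25% => multiply by 75/100
  476 * 75/100 = 357
Step 2: increase by 15% => multiply by 115/100
  357 * 115/100 = 8211/20
Step 3: decrease by 30% => multiply by 70/100
  8211/20 * 70/100 = 57477/200
Final value = 57477/200

57477/200


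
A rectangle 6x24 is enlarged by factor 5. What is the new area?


Original dimensions: 6 x 24
Enlargement factor = 5
New width = 6 * 5 = 30
New height = 24 * 5 = 120
New area = 30 * 120 = 3600

3600


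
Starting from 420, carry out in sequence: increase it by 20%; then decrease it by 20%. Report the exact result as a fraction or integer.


Start with 420.
Step 1: Increase by 20%: 420 * 120/100 = 504
Step 2: Decrease by 20%: 504 * 80/100 = 2016/5
Final result = 2016/5

2016/5


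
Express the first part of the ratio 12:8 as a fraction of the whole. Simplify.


Total parts = 12 + 8 = 20
First part fraction = 12/20
Simplify: 12/20 = 3/5

3/5


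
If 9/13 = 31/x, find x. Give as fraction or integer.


Setting up: 9/13 = 31/x
Cross multiply: 9 * x = 13 * 31
9x = 403
x = 403/9
x = 403/9

403/9


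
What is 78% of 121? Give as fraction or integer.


Compute 78% of 121
Convert percentage: 78% = 78/100
Multiply: 121 * 78/100
= 9438/100
= 4719/50

4719/50


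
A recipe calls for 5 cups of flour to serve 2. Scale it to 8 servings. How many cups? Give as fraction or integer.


Original: 5 cups for 2 servings
Target servings = 8
Scaling factor = 8/2
New amount = 5 * 8/2
= 40/2
= 20 cups

20


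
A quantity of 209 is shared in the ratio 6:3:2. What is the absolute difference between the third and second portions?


Total parts = 6 + 3 + 2 = 11
Value per part = 209 / 11 = 19
Shares: 6*19=114, 3*19=57, 2*19=38
Third share = 38, second share = 57
Difference = |38 - 57| = 19

19


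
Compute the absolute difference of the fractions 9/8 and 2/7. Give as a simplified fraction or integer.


Simplify: 9/8 = 9/8 and 2/7 = 2/7
Find common denominator: LCD = 56
Convert: 63/56 and 16/56
Difference = |63 - 16|/56 = 47/56
Simplified = 47/56

47/56


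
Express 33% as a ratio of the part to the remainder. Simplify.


Part = 33%, Remainder = 67%
Ratio = 33:67
GCD(33, 67) = 1
Simplify: 33:67 = 33:67

33:67


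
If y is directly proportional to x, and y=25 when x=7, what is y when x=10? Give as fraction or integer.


Direct proportion: y = kx
Find k: k = 25/7 = 25/7
Compute y at x=10: y = 25/7 * 10
y = 250/7

250/7


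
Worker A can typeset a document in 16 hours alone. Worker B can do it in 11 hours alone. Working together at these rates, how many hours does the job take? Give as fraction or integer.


Rate of A = 1/16 job per hour
Rate of B = 1/11 job per hour
Combined rate = 1/16 + 1/11
Find common denominator: (11 + 16)/(16*11) = 27/176
Combined rate = 27/176 job per hour
Time together = 1 / (27/176) = 176/27 hours

176/27


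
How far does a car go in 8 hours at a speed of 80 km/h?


Using distance = speed * time
Speed = 80 km/h
Time = 8 hours
Distance = 80 * 8
= 640 km

640


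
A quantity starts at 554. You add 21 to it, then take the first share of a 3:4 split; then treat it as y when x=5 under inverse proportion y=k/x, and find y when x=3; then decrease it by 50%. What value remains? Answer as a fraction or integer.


Start with 554.
Step 1: Add 21: 554+21=575; split 3:4 first = 575*3/7 = 1725/7
Step 2: Inverse prop: k = (1725/7)*5; new y = k/3 = 1725/7*5/3 = 2875/7
Step 3: Decrease by 50%: 2875/7 * 50/100 = 2875/14
Final result = 2875/14

2875/14


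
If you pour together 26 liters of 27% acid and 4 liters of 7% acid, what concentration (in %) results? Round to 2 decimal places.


Solute in mixture 1 = 27% of 26 L = 26*27/100 = 351/50 L
Solute in mixture 2 = 7% of 4 L = 4*7/100 = 7/25 L
Total solute = 351/50 + 7/25 = 73/10 L
Total volume = 26 + 4 = 30 L
Final concentration = 73/10/30 * 100 = 24.33%

24.33


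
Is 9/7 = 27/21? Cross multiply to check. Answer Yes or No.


Cross multiply to check 9/7 = 27/21
Left cross product: 9 * 21 = 189
Right cross product: 7 * 27 = 189
189 = 189
Equal, so proportions match => Yes

Yes


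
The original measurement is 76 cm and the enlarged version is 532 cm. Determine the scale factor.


Original length = 76 cm
Scaled length = 532 cm
Scale factor = 532 / 76
= 7

7


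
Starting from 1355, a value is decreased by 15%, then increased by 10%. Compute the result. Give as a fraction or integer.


Start: 1355
Step 1: decrease by 15% => multiply by 85/100
  1355 * 85/100 = 4607/4
Step 2: increase by 10% => multiply by 110/100
  4607/4 * 110/100 = 50677/40
Final value = 50677/40

50677/40


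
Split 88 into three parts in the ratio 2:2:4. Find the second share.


Ratio = 2:2:4
Total parts = 2 + 2 + 4 = 8
Value per part = 88 / 8 = 11
First share = 2 * 11 = 22
Middle share = 2 * 11 = 22
Third share = 4 * 11 = 44

22


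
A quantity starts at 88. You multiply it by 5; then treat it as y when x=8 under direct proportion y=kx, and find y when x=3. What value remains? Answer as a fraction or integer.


Start with 88.
Step 1: Multiply by 5: 88 * 5 = 440
Step 2: Direct prop: k = (440)/8; new y = k*3 = 440*3/8 = 165
Final result = 165

165


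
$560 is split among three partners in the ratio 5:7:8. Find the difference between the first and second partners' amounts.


Total parts = 5 + 7 + 8 = 20
Value per part = 560 / 20 = 28
Shares: 5*28=140, 7*28=196, 8*28=224
First share = 140, second share = 196
Difference = |140 - 196| = 56

56


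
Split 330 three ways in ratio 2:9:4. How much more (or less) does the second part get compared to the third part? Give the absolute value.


Total parts = 2 + 9 + 4 = 15
Value per part = 330 / 15 = 22
Shares: 2*22=44, 9*22=198, 4*22=88
Second share = 198, third share = 88
Difference = |198 - 88| = 110

110


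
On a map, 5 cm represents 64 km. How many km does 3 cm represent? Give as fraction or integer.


Map scale: 5 cm = 64 km
Measured distance on map = 3 cm
Set up proportion: 3 * 64 / 5
= 192 / 5
= 192/5 km

192/5


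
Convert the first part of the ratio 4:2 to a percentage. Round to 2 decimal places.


Total parts = 4 + 2 = 6
First part fraction = 4/6
Percentage = (4/6) * 100
= 0.666667 * 100
= 66.67%

66.67


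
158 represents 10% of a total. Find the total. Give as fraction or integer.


Given: 158 is 10% of the whole
Set up: 158 = 10/100 * whole
whole = 158 * 100 / 10
whole = 15800 / 10
whole = 1580

1580


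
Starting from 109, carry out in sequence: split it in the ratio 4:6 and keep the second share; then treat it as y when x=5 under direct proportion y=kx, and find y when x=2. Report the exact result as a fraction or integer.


Start with 109.
Step 1: Split 4:6, second share = 109 * 6/10 = 327/5
Step 2: Direct prop: k = (327/5)/5; new y = k*2 = 327/5*2/5 = 654/25
Final result = 654/25

654/25


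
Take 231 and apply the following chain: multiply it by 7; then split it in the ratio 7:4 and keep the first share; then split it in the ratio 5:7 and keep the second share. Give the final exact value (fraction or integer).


Start with 231.
Step 1: Multiply by 7: 231 * 7 = 1617
Step 2: Split 7:4, first share = 1617 * 7/11 = 1029
Step 3: Split 5:7, second share = 1029 * 7/12 = 2401/4
Final result = 2401/4

2401/4


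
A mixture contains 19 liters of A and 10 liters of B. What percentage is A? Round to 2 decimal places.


Volume of A = 19 L
Volume of B = 10 L
Total volume = 19 + 10 = 29 L
Percentage of A = (19/29) * 100
= 65.52%

65.52


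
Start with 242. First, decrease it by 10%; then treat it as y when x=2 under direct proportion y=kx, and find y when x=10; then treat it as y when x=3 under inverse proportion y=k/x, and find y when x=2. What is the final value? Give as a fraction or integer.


Start with 242.
Step 1: Decrease by 10%: 242 * 90/100 = 1089/5
Step 2: Direct prop: k = (1089/5)/2; new y = k*10 = 1089/5*10/2 = 1089
Step 3: Inverse prop: k = (1089)*3; new y = k/2 = 1089*3/2 = 3267/2
Final result = 3267/2

3267/2


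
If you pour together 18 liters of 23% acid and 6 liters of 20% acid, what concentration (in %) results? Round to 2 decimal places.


Solute in mixture 1 = 23% of 18 L = 18*23/100 = 207/50 L
Solute in mixture 2 = 20% of 6 L = 6*20/100 = 6/5 L
Total solute = 207/50 + 6/5 = 267/50 L
Total volume = 18 + 6 = 24 L
Final concentration = 267/50/24 * 100 = 22.25%

22.25


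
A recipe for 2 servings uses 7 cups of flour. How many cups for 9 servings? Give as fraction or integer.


Original: 7 cups for 2 servings
Target servings = 9
Scaling factor = 9/2
New amount = 7 * 9/2
= 63/2
= 63/2 cups

63/2


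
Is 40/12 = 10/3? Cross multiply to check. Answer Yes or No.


Cross multiply to check 40/12 = 10/3
Left cross product: 40 * 3 = 120
Right cross product: 12 * 10 = 120
120 = 120
Equal, so proportions match => Yes

Yes


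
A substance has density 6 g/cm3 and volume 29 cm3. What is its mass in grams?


Using mass = density * volume
Density = 6 g/cm3
Volume = 29 cm3
Mass = 6 * 29
= 174 g

174


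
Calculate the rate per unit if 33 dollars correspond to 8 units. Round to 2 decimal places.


Total dollars = 33
Number of units = 8
Unit rate = 33 / 8
= 4.13 dollars per unit

4.13


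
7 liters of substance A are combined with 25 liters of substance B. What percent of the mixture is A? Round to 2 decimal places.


Volume of A = 7 L
Volume of B = 25 L
Total volume = 7 + 25 = 32 L
Percentage of A = (7/32) * 100
= 21.88%

21.88


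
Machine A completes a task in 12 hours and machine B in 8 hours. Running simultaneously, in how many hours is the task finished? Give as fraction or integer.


Rate of A = 1/12 job per hour
Rate of B = 1/8 job per hour
Combined rate = 1/12 + 1/8
Find common denominator: (8 + 12)/(12*8) = 20/96
Combined rate = 5/24 job per hour
Time together = 1 / (5/24) = 24/5 hours

24/5


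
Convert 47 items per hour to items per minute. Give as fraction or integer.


Converting from per hour to per minute
Rate = 47 items per hour
Divide by 60: 47/60
= 47/60 items per minute

47/60


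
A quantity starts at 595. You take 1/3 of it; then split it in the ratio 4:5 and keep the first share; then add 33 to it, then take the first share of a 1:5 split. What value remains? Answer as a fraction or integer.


Start with 595.
Step 1: Take 1/3: 595 * 1/3 = 595/3
Step 2: Split 4:5, first share = 595/3 * 4/9 = 2380/27
Step 3: Add 33: 2380/27+33=3271/27; split 1:5 first = 3271/27*1/6 = 3271/162
Final result = 3271/162

3271/162


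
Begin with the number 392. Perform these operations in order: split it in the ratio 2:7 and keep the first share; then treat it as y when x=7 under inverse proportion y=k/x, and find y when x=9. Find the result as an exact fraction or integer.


Start with 392.
Step 1: Split 2:7, first share = 392 * 2/9 = 784/9
Step 2: Inverse prop: k = (784/9)*7; new y = k/9 = 784/9*7/9 = 5488/81
Final result = 5488/81

5488/81


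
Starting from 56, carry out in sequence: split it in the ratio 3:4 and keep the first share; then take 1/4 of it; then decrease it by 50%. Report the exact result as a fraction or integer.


Start with 56.
Step 1: Split 3:4, first share = 56 * 3/7 = 24
Step 2: Take 1/4: 24 * 1/4 = 6
Step 3: Decrease by 50%: 6 * 50/100 = 3
Final result = 3

3


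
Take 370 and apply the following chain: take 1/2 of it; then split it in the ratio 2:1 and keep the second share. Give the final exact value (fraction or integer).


Start with 370.
Step 1: Take 1/2: 370 * 1/2 = 185
Step 2: Split 2:1, second share = 185 * 1/3 = 185/3
Final result = 185/3

185/3


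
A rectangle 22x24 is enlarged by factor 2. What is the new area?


Original dimensions: 22 x 24
Enlargement factor = 2
New width = 22 * 2 = 44
New height = 24 * 2 = 48
New area = 44 * 48 = 2112

2112


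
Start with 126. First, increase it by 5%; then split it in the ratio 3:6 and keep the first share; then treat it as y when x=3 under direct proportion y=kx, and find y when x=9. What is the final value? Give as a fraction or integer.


Start with 126.
Step 1: Increase by 5%: 126 * 105/100 = 1323/10
Step 2: Split 3:6, first share = 1323/10 * 3/9 = 441/10
Step 3: Direct prop: k = (441/10)/3; new y = k*9 = 441/10*9/3 = 1323/10
Final result = 1323/10

1323/10


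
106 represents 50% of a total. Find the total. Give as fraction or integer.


Given: 106 is 50% of the whole
Set up: 106 = 50/100 * whole
whole = 106 * 100 / 50
whole = 10600 / 50
whole = 212

212


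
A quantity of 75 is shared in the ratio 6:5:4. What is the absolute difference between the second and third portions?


Total parts = 6 + 5 + 4 = 15
Value per part = 75 / 15 = 5
Shares: 6*5=30, 5*5=25, 4*5=20
Second share = 25, third share = 20
Difference = |25 - 20| = 5

5


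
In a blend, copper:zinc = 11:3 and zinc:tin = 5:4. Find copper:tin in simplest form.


Given a:b = 11:3 and b:c = 5:4
Make b consistent. Multiply first ratio by 5: a:b = 55:15
Multiply second ratio by 3: b:c = 15:12
Now b = 15 in both, so a:b:c = 55:15:12
Therefore a:c = 55:12
Simplify by GCD: a:c = 55:12

55:12


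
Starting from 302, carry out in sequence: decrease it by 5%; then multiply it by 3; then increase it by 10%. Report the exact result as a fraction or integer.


Start with 302.
Step 1: Decrease by 5%: 302 * 95/100 = 2869/10
Step 2: Multiply by 3: 2869/10 * 3 = 8607/10
Step 3: Increase by 10%: 8607/10 * 110/100 = 94677/100
Final result = 94677/100

94677/100


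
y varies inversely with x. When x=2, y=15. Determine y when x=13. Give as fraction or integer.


Inverse proportion: y = k/x
Find k: k = 2 * 15 = 30
Compute y at x=13: y = 30/13
y = 30/13

30/13


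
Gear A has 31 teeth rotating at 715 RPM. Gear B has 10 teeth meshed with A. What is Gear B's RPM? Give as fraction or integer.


Gear ratio: teeth_A * RPM_A = teeth_B * RPM_B
31 * 715 = 10 * RPM_B
22165 = 10 * RPM_B
RPM_B = 22165 / 10
RPM_B = 4433/2

4433/2


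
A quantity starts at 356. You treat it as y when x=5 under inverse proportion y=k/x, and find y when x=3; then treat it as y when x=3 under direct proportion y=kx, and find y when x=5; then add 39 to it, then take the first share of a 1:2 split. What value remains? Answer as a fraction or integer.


Start with 356.
Step 1: Inverse prop: k = (356)*5; new y = k/3 = 356*5/3 = 1780/3
Step 2: Direct prop: k = (1780/3)/3; new y = k*5 = 1780/3*5/3 = 8900/9
Step 3: Add 39: 8900/9+39=9251/9; split 1:2 first = 9251/9*1/3 = 9251/27
Final result = 9251/27

9251/27


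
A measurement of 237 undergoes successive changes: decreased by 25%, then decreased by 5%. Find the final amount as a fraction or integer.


Start: 237
Step 1: decrease by 25% => multiply by 75/100
  237 * 75/100 = 711/4
Step 2: decrease by 5% => multiply by 95/100
  711/4 * 95/100 = 13509/80
Final value = 13509/80

13509/80


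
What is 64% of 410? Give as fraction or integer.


Compute 64% of 410
Convert percentage: 64% = 64/100
Multiply: 410 * 64/100
= 26240/100
= 1312/5

1312/5


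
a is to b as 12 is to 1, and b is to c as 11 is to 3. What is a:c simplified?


Given a:b = 12:1 and b:c = 11:3
Make b consistent. Multiply first ratio by 11: a:b = 132:11
Multiply second ratio by 1: b:c = 11:3
Now b = 11 in both, so a:b:c = 132:11:3
Therefore a:c = 132:3
Simplify by GCD: a:c = 44:1

44:1


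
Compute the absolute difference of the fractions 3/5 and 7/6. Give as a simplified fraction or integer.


Simplify: 3/5 = 3/5 and 7/6 = 7/6
Find common denominator: LCD = 30
Convert: 18/30 and 35/30
Difference = |18 - 35|/30 = 17/30
Simplified = 17/30

17/30


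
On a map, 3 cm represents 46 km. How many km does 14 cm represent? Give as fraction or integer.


Map scale: 3 cm = 46 km
Measured distance on map = 14 cm
Set up proportion: 14 * 46 / 3
= 644 / 3
= 644/3 km

644/3


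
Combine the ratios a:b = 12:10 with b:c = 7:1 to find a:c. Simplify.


Given a:b = 12:10 and b:c = 7:1
Make b consistent. Multiply first ratio by 7: a:b = 84:70
Multiply second ratio by 10: b:c = 70:10
Now b = 70 in both, so a:b:c = 84:70:10
Therefore a:c = 84:10
Simplify by GCD: a:c = 42:5

42:5


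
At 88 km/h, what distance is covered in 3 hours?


Using distance = speed * time
Speed = 88 km/h
Time = 3 hours
Distance = 88 * 3
= 264 km

264


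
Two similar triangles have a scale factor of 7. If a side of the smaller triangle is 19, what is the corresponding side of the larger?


Similar triangles have proportional sides
Scale factor = 7
Smaller side = 19
Corresponding larger side = 19 * 7
= 133

133


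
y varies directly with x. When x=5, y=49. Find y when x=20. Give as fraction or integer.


Direct proportion: y = kx
Find k: k = 49/5 = 49/5
Compute y at x=20: y = 49/5 * 20
y = 196

196


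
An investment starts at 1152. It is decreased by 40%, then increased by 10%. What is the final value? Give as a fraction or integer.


Start: 1152
Step 1: decrease by 40% => multiply by 60/100
  1152 * 60/100 = 3456/5
Step 2: increase by 10% => multiply by 110/100
  3456/5 * 110/100 = 19008/25
Final value = 19008/25

19008/25


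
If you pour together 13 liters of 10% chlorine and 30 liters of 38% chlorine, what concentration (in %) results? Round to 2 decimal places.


Solute in mixture 1 = 10% of 13 L = 13*10/100 = 13/10 L
Solute in mixture 2 = 38% of 30 L = 30*38/100 = 57/5 L
Total solute = 13/10 + 57/5 = 127/10 L
Total volume = 13 + 30 = 43 L
Final concentration = 127/10/43 * 100 = 29.53%

29.53


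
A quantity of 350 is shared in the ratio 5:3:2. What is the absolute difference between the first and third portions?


Total parts = 5 + 3 + 2 = 10
Value per part = 350 / 10 = 35
Shares: 5*35=175, 3*35=105, 2*35=70
First share = 175, third share = 70
Difference = |175 - 70| = 105

105


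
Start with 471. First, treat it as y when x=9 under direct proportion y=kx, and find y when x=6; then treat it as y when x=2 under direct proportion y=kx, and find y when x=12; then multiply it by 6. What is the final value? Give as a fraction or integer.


Start with 471.
Step 1: Direct prop: k = (471)/9; new y = k*6 = 471*6/9 = 314
Step 2: Direct prop: k = (314)/2; new y = k*12 = 314*12/2 = 1884
Step 3: Multiply by 6: 1884 * 6 = 11304
Final result = 11304

11304


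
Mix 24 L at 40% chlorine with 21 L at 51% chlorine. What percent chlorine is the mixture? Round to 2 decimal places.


Solute in mixture 1 = 40% of 24 L = 24*40/100 = 48/5 L
Solute in mixture 2 = 51% of 21 L = 21*51/100 = 1071/100 L
Total solute = 48/5 + 1071/100 = 2031/100 L
Total volume = 24 + 21 = 45 L
Final concentration = 2031/100/45 * 100 = 45.13%

45.13


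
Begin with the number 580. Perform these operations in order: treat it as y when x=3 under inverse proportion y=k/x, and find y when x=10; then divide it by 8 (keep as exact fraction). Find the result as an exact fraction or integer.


Start with 580.
Step 1: Inverse prop: k = (580)*3; new y = k/10 = 580*3/10 = 174
Step 2: Divide by 8: 174 / 8 = 87/4
Final result = 87/4

87/4


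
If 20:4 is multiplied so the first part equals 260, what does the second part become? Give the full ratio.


Original ratio: 20:4
First term target: 260
Scale factor = 260 / 20 = 13
Multiply second term: 4 * 13 = 52
Equivalent ratio = 260:52

260:52


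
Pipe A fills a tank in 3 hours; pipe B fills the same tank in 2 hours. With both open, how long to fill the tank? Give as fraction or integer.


Rate of A = 1/3 job per hour
Rate of B = 1/2 job per hour
Combined rate = 1/3 + 1/2
Find common denominator: (2 + 3)/(3*2) = 5/6
Combined rate = 5/6 job per hour
Time together = 1 / (5/6) = 6/5 hours

6/5


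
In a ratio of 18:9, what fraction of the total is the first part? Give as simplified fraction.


Total parts = 18 + 9 = 27
First part fraction = 18/27
Simplify: 18/27 = 2/3

2/3


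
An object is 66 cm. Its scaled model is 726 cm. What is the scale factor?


Original length = 66 cm
Scaled length = 726 cm
Scale factor = 726 / 66
= 11

11


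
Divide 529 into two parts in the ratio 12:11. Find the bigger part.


Total parts = 12 + 11 = 23
Value per part = 529 / 23 = 23
First share = 12 * 23 = 276
Second share = 11 * 23 = 253
Larger share = 276

276


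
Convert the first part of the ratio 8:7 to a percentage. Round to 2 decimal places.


Total parts = 8 + 7 = 15
First part fraction = 8/15
Percentage = (8/15) * 100
= 0.533333 * 100
= 53.33%

53.33


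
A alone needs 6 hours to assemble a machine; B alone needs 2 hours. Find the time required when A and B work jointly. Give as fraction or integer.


Rate of A = 1/6 job per hour
Rate of B = 1/2 job per hour
Combined rate = 1/6 + 1/2
Find common denominator: (2 + 6)/(6*2) = 8/12
Combined rate = 2/3 job per hour
Time together = 1 / (2/3) = 3/2 hours

3/2


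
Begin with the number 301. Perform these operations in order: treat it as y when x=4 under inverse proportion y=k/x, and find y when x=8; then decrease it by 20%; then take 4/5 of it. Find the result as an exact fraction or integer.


Start with 301.
Step 1: Inverse prop: k = (301)*4; new y = k/8 = 301*4/8 = 301/2
Step 2: Decrease by 20%: 301/2 * 80/100 = 602/5
Step 3: Take 4/5: 602/5 * 4/5 = 2408/25
Final result = 2408/25

2408/25


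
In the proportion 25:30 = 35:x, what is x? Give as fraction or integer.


Setting up: 25/30 = 35/x
Cross multiply: 25 * x = 30 * 35
25x = 1050
x = 1050/25
x = 42

42


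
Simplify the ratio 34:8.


Find GCD(34, 8)
GCD = 2
Divide both by 2: 34/2 = 17, 8/2 = 4
Simplified ratio = 17:4

17:4


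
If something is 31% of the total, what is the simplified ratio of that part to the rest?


Part = 31%, Remainder = 69%
Ratio = 31:69
GCD(31, 69) = 1
Simplify: 31:69 = 31:69

31:69


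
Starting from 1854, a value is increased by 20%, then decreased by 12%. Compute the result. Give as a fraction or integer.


Start: 1854
Step 1: increase by 20% => multiply by 120/100
  1854 * 120/100 = 11124/5
Step 2: decrease by 12% => multiply by 88/100
  11124/5 * 88/100 = 244728/125
Final value = 244728/125

244728/125


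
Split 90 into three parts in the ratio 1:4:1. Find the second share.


Ratio = 1:4:1
Total parts = 1 + 4 + 1 = 6
Value per part = 90 / 6 = 15
First share = 1 * 15 = 15
Middle share = 4 * 15 = 60
Third share = 1 * 15 = 15

60


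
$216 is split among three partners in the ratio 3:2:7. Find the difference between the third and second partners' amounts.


Total parts = 3 + 2 + 7 = 12
Value per part = 216 / 12 = 18
Shares: 3*18=54, 2*18=36, 7*18=126
Third share = 126, second share = 36
Difference = |126 - 36| = 90

90


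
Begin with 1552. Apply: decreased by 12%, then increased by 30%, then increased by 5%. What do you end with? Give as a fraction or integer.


Start: 1552
Step 1: decrease by 12% => multiply by 88/100
  1552 * 88/100 = 34144/25
Step 2: increase by 30% => multiply by 130/100
  34144/25 * 130/100 = 221936/125
Step 3: increase by 5% => multiply by 105/100
  221936/125 * 105/100 = 1165164/625
Final value = 1165164/625

1165164/625


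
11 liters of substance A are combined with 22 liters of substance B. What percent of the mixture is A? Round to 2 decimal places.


Volume of A = 11 L
Volume of B = 22 L
Total volume = 11 + 22 = 33 L
Percentage of A = (11/33) * 100
= 33.33%

33.33


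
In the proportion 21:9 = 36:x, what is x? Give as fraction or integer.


Setting up: 21/9 = 36/x
Cross multiply: 21 * x = 9 * 36
21x = 324
x = 324/21
x = 108/7

108/7


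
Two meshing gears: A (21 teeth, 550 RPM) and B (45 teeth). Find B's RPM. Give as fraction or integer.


Gear ratio: teeth_A * RPM_A = teeth_B * RPM_B
21 * 550 = 45 * RPM_B
11550 = 45 * RPM_B
RPM_B = 11550 / 45
RPM_B = 770/3

770/3


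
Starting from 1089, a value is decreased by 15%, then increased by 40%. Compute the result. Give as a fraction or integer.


Start: 1089
Step 1: decrease by 15% => multiply by 85/100
  1089 * 85/100 = 18513/20
Step 2: increase by 40% => multiply by 140/100
  18513/20 * 140/100 = 129591/100
Final value = 129591/100

129591/100


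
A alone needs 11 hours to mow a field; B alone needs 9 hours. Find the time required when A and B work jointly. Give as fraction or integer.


Rate of A = 1/11 job per hour
Rate of B = 1/9 job per hour
Combined rate = 1/11 + 1/9
Find common denominator: (9 + 11)/(11*9) = 20/99
Combined rate = 20/99 job per hour
Time together = 1 / (20/99) = 99/20 hours

99/20


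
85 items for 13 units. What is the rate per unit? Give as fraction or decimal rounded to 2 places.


Total items = 85
Number of units = 13
Unit rate = 85 / 13
= 6.54 items per unit

6.54


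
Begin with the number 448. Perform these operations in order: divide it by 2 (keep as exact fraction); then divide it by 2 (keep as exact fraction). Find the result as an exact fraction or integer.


Start with 448.
Step 1: Divide by 2: 448 / 2 = 224
Step 2: Divide by 2: 224 / 2 = 112
Final result = 112

112


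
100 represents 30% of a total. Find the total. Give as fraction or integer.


Given: 100 is 30% of the whole
Set up: 100 = 30/100 * whole
whole = 100 * 100 / 30
whole = 10000 / 30
whole = 1000/3

1000/3


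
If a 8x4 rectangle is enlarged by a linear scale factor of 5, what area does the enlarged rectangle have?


Original dimensions: 8 x 4
Enlargement factor = 5
New width = 8 * 5 = 40
New height = 4 * 5 = 20
New area = 40 * 20 = 800

800


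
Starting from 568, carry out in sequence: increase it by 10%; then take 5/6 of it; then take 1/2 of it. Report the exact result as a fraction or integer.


Start with 568.
Step 1: Increase by 10%: 568 * 110/100 = 3124/5
Step 2: Take 5/6: 3124/5 * 5/6 = 1562/3
Step 3: Take 1/2: 1562/3 * 1/2 = 781/3
Final result = 781/3

781/3


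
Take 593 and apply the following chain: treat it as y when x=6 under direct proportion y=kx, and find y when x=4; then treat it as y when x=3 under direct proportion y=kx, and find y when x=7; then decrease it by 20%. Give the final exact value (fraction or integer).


Start with 593.
Step 1: Direct prop: k = (593)/6; new y = k*4 = 593*4/6 = 1186/3
Step 2: Direct prop: k = (1186/3)/3; new y = k*7 = 1186/3*7/3 = 8302/9
Step 3: Decrease by 20%: 8302/9 * 80/100 = 33208/45
Final result = 33208/45

33208/45


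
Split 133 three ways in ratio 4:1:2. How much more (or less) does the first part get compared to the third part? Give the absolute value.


Total parts = 4 + 1 + 2 = 7
Value per part = 133 / 7 = 19
Shares: 4*19=76, 1*19=19, 2*19=38
First share = 76, third share = 38
Difference = |76 - 38| = 38

38


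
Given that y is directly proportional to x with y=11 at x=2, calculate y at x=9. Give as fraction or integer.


Direct proportion: y = kx
Find k: k = 11/2 = 11/2
Compute y at x=9: y = 11/2 * 9
y = 99/2

99/2


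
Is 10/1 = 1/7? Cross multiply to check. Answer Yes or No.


Cross multiply to check 10/1 = 1/7
Left cross product: 10 * 7 = 70
Right cross product: 1 * 1 = 1
70 != 1
Not equal, so proportions differ => No

No


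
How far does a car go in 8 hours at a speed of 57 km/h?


Using distance = speed * time
Speed = 57 km/h
Time = 8 hours
Distance = 57 * 8
= 456 km

456


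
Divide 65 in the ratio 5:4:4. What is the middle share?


Ratio = 5:4:4
Total parts = 5 + 4 + 4 = 13
Value per part = 65 / 13 = 5
First share = 5 * 5 = 25
Middle share = 4 * 5 = 20
Third share = 4 * 5 = 20

20


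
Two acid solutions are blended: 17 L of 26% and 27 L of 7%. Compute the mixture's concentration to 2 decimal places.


Solute in mixture 1 = 26% of 17 L = 17*26/100 = 221/50 L
Solute in mixture 2 = 7% of 27 L = 27*7/100 = 189/100 L
Total solute = 221/50 + 189/100 = 631/100 L
Total volume = 17 + 27 = 44 L
Final concentration = 631/100/44 * 100 = 14.34%

14.34


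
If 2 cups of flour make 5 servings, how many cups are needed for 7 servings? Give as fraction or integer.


Original: 2 cups for 5 servings
Target servings = 7
Scaling factor = 7/5
New amount = 2 * 7/5
= 14/5
= 14/5 cups

14/5


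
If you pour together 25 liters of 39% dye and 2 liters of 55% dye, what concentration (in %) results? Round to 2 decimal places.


Solute in mixture 1 = 39% of 25 L = 25*39/100 = 39/4 L
Solute in mixture 2 = 55% of 2 L = 2*55/100 = 11/10 L
Total solute = 39/4 + 11/10 = 217/20 L
Total volume = 25 + 2 = 27 L
Final concentration = 217/20/27 * 100 = 40.19%

40.19


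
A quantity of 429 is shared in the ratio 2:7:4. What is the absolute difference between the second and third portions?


Total parts = 2 + 7 + 4 = 13
Value per part = 429 / 13 = 33
Shares: 2*33=66, 7*33=231, 4*33=132
Second share = 231, third share = 132
Difference = |231 - 132| = 99

99


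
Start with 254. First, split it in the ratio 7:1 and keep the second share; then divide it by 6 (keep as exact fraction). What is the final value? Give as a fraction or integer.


Start with 254.
Step 1: Split 7:1, second share = 254 * 1/8 = 127/4
Step 2: Divide by 6: 127/4 / 6 = 127/24
Final result = 127/24

127/24


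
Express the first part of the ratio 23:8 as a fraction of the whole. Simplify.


Total parts = 23 + 8 = 31
First part fraction = 23/31
Simplify: 23/31 = 23/31

23/31


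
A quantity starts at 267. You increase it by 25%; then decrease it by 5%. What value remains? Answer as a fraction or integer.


Start with 267.
Step 1: Increase by 25%: 267 * 125/100 = 1335/4
Step 2: Decrease by 5%: 1335/4 * 95/100 = 5073/16
Final result = 5073/16

5073/16


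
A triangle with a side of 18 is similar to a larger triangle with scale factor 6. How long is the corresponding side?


Similar triangles have proportional sides
Scale factor = 6
Smaller side = 18
Corresponding larger side = 18 * 6
= 108

108


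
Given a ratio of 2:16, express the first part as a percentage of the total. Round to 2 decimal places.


Total parts = 2 + 16 = 18
First part fraction = 2/18
Percentage = (2/18) * 100
= 0.111111 * 100
= 11.11%

11.11


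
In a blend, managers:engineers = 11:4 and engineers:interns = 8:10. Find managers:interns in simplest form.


Given a:b = 11:4 and b:c = 8:10
Make b consistent. Multiply first ratio by 8: a:b = 88:32
Multiply second ratio by 4: b:c = 32:40
Now b = 32 in both, so a:b:c = 88:32:40
Therefore a:c = 88:40
Simplify by GCD: a:c = 11:5

11:5


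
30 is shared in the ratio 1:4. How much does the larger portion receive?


Total parts = 1 + 4 = 5
Value per part = 30 / 5 = 6
First share = 1 * 6 = 6
Second share = 4 * 6 = 24
Larger share = 24

24


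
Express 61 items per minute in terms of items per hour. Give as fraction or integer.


Converting from per minute to per hour
Rate = 61 items per minute
Multiply by 60: 61 * 60
= 3660 items per hour

3660


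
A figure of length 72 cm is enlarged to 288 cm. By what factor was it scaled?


Original length = 72 cm
Scaled length = 288 cm
Scale factor = 288 / 72
= 4

4


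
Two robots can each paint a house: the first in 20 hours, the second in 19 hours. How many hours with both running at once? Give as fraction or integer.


Rate of A = 1/20 job per hour
Rate of B = 1/19 job per hour
Combined rate = 1/20 + 1/19
Find common denominator: (19 + 20)/(20*19) = 39/380
Combined rate = 39/380 job per hour
Time together = 1 / (39/380) = 380/39 hours

380/39


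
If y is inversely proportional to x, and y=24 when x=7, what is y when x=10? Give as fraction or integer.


Inverse proportion: y = k/x
Find k: k = 7 * 24 = 168
Compute y at x=10: y = 168/10
y = 84/5

84/5


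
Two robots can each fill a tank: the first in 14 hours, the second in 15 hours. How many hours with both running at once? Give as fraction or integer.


Rate of A = 1/14 job per hour
Rate of B = 1/15 job per hour
Combined rate = 1/14 + 1/15
Find common denominator: (15 + 14)/(14*15) = 29/210
Combined rate = 29/210 job per hour
Time together = 1 / (29/210) = 210/29 hours

210/29


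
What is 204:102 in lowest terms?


Find GCD(204, 102)
GCD = 102
Divide both by 102: 204/102 = 2, 102/102 = 1
Simplified ratio = 2:1

2:1


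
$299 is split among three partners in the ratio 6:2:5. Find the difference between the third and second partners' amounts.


Total parts = 6 + 2 + 5 = 13
Value per part = 299 / 13 = 23
Shares: 6*23=138, 2*23=46, 5*23=115
Third share = 115, second share = 46
Difference = |115 - 46| = 69

69


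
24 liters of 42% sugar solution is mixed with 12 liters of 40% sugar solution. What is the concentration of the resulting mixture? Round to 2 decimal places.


Solute in mixture 1 = 42% of 24 L = 24*42/100 = 252/25 L
Solute in mixture 2 = 40% of 12 L = 12*40/100 = 24/5 L
Total solute = 252/25 + 24/5 = 372/25 L
Total volume = 24 + 12 = 36 L
Final concentration = 372/25/36 * 100 = 41.33%

41.33


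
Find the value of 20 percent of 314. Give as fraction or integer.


Compute 20% of 314
Convert percentage: 20% = 20/100
Multiply: 314 * 20/100
= 6280/100
= 314/5

314/5


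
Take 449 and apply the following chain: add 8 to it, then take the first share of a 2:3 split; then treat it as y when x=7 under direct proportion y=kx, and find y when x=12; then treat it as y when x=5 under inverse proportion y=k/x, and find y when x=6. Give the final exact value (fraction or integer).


Start with 449.
Step 1: Add 8: 449+8=457; split 2:3 first = 457*2/5 = 914/5
Step 2: Direct prop: k = (914/5)/7; new y = k*12 = 914/5*12/7 = 10968/35
Step 3: Inverse prop: k = (10968/35)*5; new y = k/6 = 10968/35*5/6 = 1828/7
Final result = 1828/7

1828/7


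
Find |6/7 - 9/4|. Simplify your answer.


Simplify: 6/7 = 6/7 and 9/4 = 9/4
Find common denominator: LCD = 28
Convert: 24/28 and 63/28
Difference = |24 - 63|/28 = 39/28
Simplified = 39/28

39/28


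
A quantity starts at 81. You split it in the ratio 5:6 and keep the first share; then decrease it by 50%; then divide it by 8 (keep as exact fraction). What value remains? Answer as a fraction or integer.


Start with 81.
Step 1: Split 5:6, first share = 81 * 5/11 = 405/11
Step 2: Decrease by 50%: 405/11 * 50/100 = 405/22
Step 3: Divide by 8: 405/22 / 8 = 405/176
Final result = 405/176

405/176
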